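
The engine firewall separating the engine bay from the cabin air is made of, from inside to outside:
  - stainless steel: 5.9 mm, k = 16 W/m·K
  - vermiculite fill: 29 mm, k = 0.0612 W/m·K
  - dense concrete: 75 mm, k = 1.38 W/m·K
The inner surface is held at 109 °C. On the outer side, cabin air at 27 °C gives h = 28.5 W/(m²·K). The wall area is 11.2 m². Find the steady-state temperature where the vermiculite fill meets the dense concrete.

Series thermal resistances:
R_stainless steel = L/(kA) = 0.0059/(16×11.2) = 3.292×10^-5 K/W
R_vermiculite fill = L/(kA) = 0.029/(0.0612×11.2) = 0.04231 K/W
R_dense concrete = L/(kA) = 0.075/(1.38×11.2) = 0.004852 K/W
R_outer film = 1/(h_o·A) = 1/(28.5×11.2) = 0.003133 K/W
R_total = 0.05033 K/W;  Q = ΔT/R_total = 82/0.05033 = 1629 W
T_interface = T_inner − Q·ΣR(inner→interface) = 109 − 1630×0.04234

T ≈ 40 °C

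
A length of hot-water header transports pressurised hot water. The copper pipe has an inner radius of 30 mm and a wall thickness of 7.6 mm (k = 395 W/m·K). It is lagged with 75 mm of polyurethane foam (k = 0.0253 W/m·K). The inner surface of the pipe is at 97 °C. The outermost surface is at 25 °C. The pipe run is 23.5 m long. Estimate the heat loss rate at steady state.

Radial resistances (cylindrical: R_cond = ln(r_o/r_i)/(2πkL), R_conv = 1/(h·2πrL)):
R_copper pipe wall = ln(37.6/30)/(2π×395×23.5) = 3.872×10^-6 K/W
R_polyurethane foam = ln(112.6/37.6)/(2π×0.0253×23.5) = 0.2936 K/W
R_total = 0.2936 K/W
Q = ΔT/R_total = 72/0.2936

Q ≈ 245 W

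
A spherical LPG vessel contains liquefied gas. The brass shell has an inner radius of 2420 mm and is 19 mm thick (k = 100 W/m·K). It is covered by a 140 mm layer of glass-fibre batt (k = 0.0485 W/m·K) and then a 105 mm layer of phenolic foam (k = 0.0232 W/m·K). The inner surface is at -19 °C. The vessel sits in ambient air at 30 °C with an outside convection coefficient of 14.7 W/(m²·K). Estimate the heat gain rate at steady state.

For a spherical shell R = (1/r₁ − 1/r₂)/(4πk); film R = 1/(h·4πr²). In series:
R_brass shell = (1/2.42 − 1/2.439)/(4π×100) = 2.562×10^-6 K/W
R_glass-fibre batt = (1/2.439 − 1/2.579)/(4π×0.0485) = 0.03652 K/W
R_phenolic foam = (1/2.579 − 1/2.684)/(4π×0.0232) = 0.05203 K/W
R_outer film = 1/(h·4πr_o²) = 1/(14.7×4π×2.684²) = 7.515×10^-4 K/W
R_total = 0.0893 K/W
Q = ΔT/R_total = 49/0.0893

Q ≈ 549 W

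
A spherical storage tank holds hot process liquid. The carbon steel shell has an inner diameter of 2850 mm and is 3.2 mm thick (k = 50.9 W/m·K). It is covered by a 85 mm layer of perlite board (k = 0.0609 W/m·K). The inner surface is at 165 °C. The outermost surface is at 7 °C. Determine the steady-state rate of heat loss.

Each spherical layer contributes R = (1/r_i − 1/r_o)/(4πk):
R_carbon steel shell = (1/1.425 − 1/1.4282)/(4π×50.9) = 2.458×10^-6 K/W
R_perlite board = (1/1.4282 − 1/1.5132)/(4π×0.0609) = 0.05139 K/W
R_total = 0.0514 K/W
Q = ΔT/R_total = 158/0.0514

Q ≈ 3070 W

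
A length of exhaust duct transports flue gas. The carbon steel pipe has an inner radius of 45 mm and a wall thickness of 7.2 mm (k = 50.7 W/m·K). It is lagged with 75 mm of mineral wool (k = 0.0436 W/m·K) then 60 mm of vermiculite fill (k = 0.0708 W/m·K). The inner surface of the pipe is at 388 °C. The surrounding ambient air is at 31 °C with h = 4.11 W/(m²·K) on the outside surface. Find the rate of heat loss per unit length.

q′ ≈ 82.5 W/m

Radial resistances (cylindrical: R_cond = ln(r_o/r_i)/(2πkL), R_conv = 1/(h·2πrL)):
R_carbon steel pipe wall = ln(52.2/45)/(2π×50.7×1) = 4.659×10^-4 K/W
R_mineral wool = ln(127.2/52.2)/(2π×0.0436×1) = 3.251 K/W
R_vermiculite fill = ln(187.2/127.2)/(2π×0.0708×1) = 0.8686 K/W
R_outer film = 1/(h_o·2πr_oL) = 1/(4.11×2π×0.1872×1) = 0.2069 K/W
R_total = 4.327 K/W
Q = ΔT/R_total = 357/4.327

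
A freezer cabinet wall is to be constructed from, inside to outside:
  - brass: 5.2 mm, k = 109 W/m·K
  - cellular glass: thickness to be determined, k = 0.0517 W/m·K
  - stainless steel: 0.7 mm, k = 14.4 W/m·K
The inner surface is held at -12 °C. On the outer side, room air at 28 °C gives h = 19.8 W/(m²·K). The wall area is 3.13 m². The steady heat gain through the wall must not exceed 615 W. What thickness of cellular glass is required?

L ≈ 7.91 mm

Model the wall as resistances in series:
R_brass = L/(kA) = 0.0052/(109×3.13) = 1.524×10^-5 K/W
R_stainless steel = L/(kA) = 0.0007/(14.4×3.13) = 1.553×10^-5 K/W
R_outer film = 1/(h_o·A) = 1/(19.8×3.13) = 0.01614 K/W
Sum of the known resistances R_other = 0.01617 K/W
Required total resistance R_tot = ΔT/Q_allow = 40/615 = 0.06504 K/W
R_cellular glass = R_tot − R_other = 0.04887 K/W
L = R·k·A = 0.04887×0.0517×3.13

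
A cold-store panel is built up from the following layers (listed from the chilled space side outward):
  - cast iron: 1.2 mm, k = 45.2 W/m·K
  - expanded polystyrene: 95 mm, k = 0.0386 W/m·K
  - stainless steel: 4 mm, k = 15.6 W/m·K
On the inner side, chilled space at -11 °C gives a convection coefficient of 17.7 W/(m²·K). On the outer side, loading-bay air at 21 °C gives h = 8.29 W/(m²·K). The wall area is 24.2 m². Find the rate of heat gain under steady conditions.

Q ≈ 293 W

Model the wall as resistances in series:
R_inner film = 1/(h_i·A) = 1/(17.7×24.2) = 0.002335 K/W
R_cast iron = L/(kA) = 0.0012/(45.2×24.2) = 1.097×10^-6 K/W
R_expanded polystyrene = L/(kA) = 0.095/(0.0386×24.2) = 0.1017 K/W
R_stainless steel = L/(kA) = 0.004/(15.6×24.2) = 1.06×10^-5 K/W
R_outer film = 1/(h_o·A) = 1/(8.29×24.2) = 0.004985 K/W
R_total = 0.109 K/W
Q = ΔT / R_total = 32 / 0.109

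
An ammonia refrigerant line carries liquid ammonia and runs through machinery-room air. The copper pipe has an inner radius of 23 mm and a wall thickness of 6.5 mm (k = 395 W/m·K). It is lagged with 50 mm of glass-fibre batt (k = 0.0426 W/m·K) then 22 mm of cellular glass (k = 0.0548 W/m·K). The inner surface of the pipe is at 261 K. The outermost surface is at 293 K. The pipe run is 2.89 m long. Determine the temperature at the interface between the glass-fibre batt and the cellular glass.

T ≈ 288 K

For a radial system each layer contributes R = ln(r_out/r_in)/(2πkL); films add R = 1/(hA).
R_copper pipe wall = ln(29.5/23)/(2π×395×2.89) = 3.47×10^-5 K/W
R_glass-fibre batt = ln(79.5/29.5)/(2π×0.0426×2.89) = 1.282 K/W
R_cellular glass = ln(101.5/79.5)/(2π×0.0548×2.89) = 0.2455 K/W
R_total = 1.527 K/W
Q = ΔT/R_total = 32/1.527
Q = 21 W
T_interface = T_inner + Q·ΣR(inner→interface) = 261 + 21×1.282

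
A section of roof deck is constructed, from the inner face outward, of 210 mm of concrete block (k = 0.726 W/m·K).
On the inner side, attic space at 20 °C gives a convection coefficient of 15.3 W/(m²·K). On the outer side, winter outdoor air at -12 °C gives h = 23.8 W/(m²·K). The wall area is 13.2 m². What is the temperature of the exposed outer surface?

Model the wall as resistances in series:
R_inner film = 1/(h_i·A) = 1/(15.3×13.2) = 0.004951 K/W
R_concrete block = L/(kA) = 0.21/(0.726×13.2) = 0.02191 K/W
R_outer film = 1/(h_o·A) = 1/(23.8×13.2) = 0.003183 K/W
R_total = 0.03005 K/W;  Q = ΔT/R_total = 32/0.03005 = 1065 W
T_interface = T_inner − Q·ΣR(inner→interface) = 20 − 1060×0.02686

T ≈ -8.61 °C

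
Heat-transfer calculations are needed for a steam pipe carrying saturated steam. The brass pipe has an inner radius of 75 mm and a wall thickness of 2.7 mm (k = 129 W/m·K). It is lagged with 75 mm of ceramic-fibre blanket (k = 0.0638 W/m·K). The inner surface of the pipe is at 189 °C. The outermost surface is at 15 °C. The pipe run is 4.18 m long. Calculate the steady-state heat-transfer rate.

Q ≈ 432 W

For a radial system each layer contributes R = ln(r_out/r_in)/(2πkL); films add R = 1/(hA).
R_brass pipe wall = ln(77.7/75)/(2π×129×4.18) = 1.044×10^-5 K/W
R_ceramic-fibre blanket = ln(152.7/77.7)/(2π×0.0638×4.18) = 0.4032 K/W
R_total = 0.4032 K/W
Q = ΔT/R_total = 174/0.4032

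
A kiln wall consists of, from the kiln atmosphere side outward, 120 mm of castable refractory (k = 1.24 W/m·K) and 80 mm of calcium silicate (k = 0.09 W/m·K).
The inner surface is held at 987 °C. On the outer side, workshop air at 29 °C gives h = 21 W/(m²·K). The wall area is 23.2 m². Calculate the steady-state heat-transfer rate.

Q ≈ 21500 W

Using the resistance-network approach (series):
R_castable refractory = L/(kA) = 0.12/(1.24×23.2) = 0.004171 K/W
R_calcium silicate = L/(kA) = 0.08/(0.09×23.2) = 0.03831 K/W
R_outer film = 1/(h_o·A) = 1/(21×23.2) = 0.002053 K/W
R_total = 0.04454 K/W
Q = ΔT / R_total = 958 / 0.04454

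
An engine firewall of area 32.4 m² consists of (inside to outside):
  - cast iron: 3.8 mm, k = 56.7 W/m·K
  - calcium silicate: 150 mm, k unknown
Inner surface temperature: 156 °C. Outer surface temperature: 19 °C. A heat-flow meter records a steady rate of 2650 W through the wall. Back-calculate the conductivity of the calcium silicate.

Treating each layer as a thermal resistance in series:
R_cast iron = L/(kA) = 0.0038/(56.7×32.4) = 2.069×10^-6 K/W
Sum of known resistances R_other = 2.069×10^-6 K/W
Total R = ΔT/Q = 137/2650 = 0.0517 K/W
R_calcium silicate = R_total − R_other = 0.0517 K/W
k = L/(R·A) = 0.15/(0.0517×32.4)

k ≈ 0.0896 W/(m·K)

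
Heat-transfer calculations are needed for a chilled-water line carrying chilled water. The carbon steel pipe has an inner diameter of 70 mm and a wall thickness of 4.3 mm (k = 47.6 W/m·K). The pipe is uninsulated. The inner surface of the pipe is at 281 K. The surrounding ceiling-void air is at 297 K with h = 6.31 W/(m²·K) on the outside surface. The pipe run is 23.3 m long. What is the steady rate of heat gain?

Q ≈ 581 W

Per-layer cylindrical resistances, series-summed:
R_carbon steel pipe wall = ln(39.3/35)/(2π×47.6×23.3) = 1.663×10^-5 K/W
R_outer film = 1/(h_o·2πr_oL) = 1/(6.31×2π×0.0393×23.3) = 0.02754 K/W
R_total = 0.02756 K/W
Q = ΔT/R_total = 16/0.02756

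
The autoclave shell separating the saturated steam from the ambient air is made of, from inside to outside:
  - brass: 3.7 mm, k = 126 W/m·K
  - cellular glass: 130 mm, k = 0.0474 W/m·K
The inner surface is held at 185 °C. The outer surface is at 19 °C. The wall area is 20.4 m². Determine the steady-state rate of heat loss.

Thermal resistances in series:
R_brass = L/(kA) = 0.0037/(126×20.4) = 1.439×10^-6 K/W
R_cellular glass = L/(kA) = 0.13/(0.0474×20.4) = 0.1344 K/W
R_total = 0.1344 K/W
Q = ΔT / R_total = 166 / 0.1344

Q ≈ 1230 W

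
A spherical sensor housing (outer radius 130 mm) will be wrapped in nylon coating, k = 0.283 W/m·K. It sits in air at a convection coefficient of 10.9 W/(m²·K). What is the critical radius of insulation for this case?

For a sphere r_cr = 2k/h = 2×0.283/10.9
r_cr = 51.9 mm; since the bare radius (130 mm) is above r_cr, any added insulation will reduce heat loss.

r_cr ≈ 51.9 mm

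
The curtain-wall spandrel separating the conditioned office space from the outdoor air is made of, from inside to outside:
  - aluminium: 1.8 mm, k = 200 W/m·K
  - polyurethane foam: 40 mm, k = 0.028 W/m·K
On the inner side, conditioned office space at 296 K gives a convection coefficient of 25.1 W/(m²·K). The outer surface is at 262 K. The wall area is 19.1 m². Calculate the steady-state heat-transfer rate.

Q ≈ 442 W

Thermal resistances in series:
R_inner film = 1/(h_i·A) = 1/(25.1×19.1) = 0.002086 K/W
R_aluminium = L/(kA) = 0.0018/(200×19.1) = 4.712×10^-7 K/W
R_polyurethane foam = L/(kA) = 0.04/(0.028×19.1) = 0.07479 K/W
R_total = 0.07688 K/W
Q = ΔT / R_total = 34 / 0.07688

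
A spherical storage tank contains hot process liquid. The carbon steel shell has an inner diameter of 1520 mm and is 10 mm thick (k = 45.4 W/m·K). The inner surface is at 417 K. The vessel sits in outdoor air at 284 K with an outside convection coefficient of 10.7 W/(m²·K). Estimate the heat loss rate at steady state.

Radial (spherical) resistances in series:
R_carbon steel shell = (1/0.76 − 1/0.77)/(4π×45.4) = 2.995×10^-5 K/W
R_outer film = 1/(h·4πr_o²) = 1/(10.7×4π×0.77²) = 0.01254 K/W
R_total = 0.01257 K/W
Q = ΔT/R_total = 133/0.01257

Q ≈ 10600 W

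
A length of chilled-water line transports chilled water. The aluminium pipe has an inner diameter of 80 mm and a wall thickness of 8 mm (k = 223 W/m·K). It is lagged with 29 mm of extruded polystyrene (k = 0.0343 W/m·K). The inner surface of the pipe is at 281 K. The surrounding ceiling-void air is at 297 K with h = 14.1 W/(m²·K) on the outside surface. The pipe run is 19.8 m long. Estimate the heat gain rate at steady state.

For a radial system each layer contributes R = ln(r_out/r_in)/(2πkL); films add R = 1/(hA).
R_aluminium pipe wall = ln(48/40)/(2π×223×19.8) = 6.572×10^-6 K/W
R_extruded polystyrene = ln(77/48)/(2π×0.0343×19.8) = 0.1108 K/W
R_outer film = 1/(h_o·2πr_oL) = 1/(14.1×2π×0.077×19.8) = 0.007404 K/W
R_total = 0.1182 K/W
Q = ΔT/R_total = 16/0.1182

Q ≈ 135 W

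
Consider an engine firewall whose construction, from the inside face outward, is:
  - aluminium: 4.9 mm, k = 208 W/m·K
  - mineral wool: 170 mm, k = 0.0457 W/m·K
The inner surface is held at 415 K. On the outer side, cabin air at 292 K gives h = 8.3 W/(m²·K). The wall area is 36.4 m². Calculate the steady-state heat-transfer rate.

Series thermal resistances:
R_aluminium = L/(kA) = 0.0049/(208×36.4) = 6.472×10^-7 K/W
R_mineral wool = L/(kA) = 0.17/(0.0457×36.4) = 0.1022 K/W
R_outer film = 1/(h_o·A) = 1/(8.3×36.4) = 0.00331 K/W
R_total = 0.1055 K/W
Q = ΔT / R_total = 123 / 0.1055

Q ≈ 1170 W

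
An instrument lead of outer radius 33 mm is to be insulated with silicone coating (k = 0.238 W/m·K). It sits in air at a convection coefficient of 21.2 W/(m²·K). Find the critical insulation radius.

r_cr ≈ 11.2 mm

For a cylinder r_cr = k/h = 0.238/21.2
r_cr = 11.2 mm; since the bare radius (33 mm) is above r_cr, any added insulation will reduce heat loss.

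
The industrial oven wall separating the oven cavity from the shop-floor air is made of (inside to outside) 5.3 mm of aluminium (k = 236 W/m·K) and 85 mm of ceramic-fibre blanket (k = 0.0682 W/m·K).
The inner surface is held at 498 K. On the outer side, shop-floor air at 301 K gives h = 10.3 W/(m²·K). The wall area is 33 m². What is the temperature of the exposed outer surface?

Thermal resistances in series:
R_aluminium = L/(kA) = 0.0053/(236×33) = 6.805×10^-7 K/W
R_ceramic-fibre blanket = L/(kA) = 0.085/(0.0682×33) = 0.03777 K/W
R_outer film = 1/(h_o·A) = 1/(10.3×33) = 0.002942 K/W
R_total = 0.04071 K/W;  Q = ΔT/R_total = 197/0.04071 = 4839 W
T_interface = T_inner − Q·ΣR(inner→interface) = 498 − 4840×0.03777

T ≈ 315 K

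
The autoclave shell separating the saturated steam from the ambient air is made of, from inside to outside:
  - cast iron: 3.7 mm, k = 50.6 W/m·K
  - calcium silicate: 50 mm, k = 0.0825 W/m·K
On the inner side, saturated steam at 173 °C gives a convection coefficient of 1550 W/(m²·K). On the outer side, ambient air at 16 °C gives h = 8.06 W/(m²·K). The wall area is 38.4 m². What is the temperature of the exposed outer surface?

Series thermal resistances:
R_inner film = 1/(h_i·A) = 1/(1550×38.4) = 1.68×10^-5 K/W
R_cast iron = L/(kA) = 0.0037/(50.6×38.4) = 1.904×10^-6 K/W
R_calcium silicate = L/(kA) = 0.05/(0.0825×38.4) = 0.01578 K/W
R_outer film = 1/(h_o·A) = 1/(8.06×38.4) = 0.003231 K/W
R_total = 0.01903 K/W;  Q = ΔT/R_total = 157/0.01903 = 8249 W
T_interface = T_inner − Q·ΣR(inner→interface) = 173 − 8250×0.0158

T ≈ 42.7 °C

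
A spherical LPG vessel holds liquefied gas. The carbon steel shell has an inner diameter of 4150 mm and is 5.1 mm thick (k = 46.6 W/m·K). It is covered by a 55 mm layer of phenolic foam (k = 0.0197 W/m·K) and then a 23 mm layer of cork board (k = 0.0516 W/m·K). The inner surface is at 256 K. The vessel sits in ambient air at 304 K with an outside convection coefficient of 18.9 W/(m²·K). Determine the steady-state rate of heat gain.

Q ≈ 819 W

Each spherical layer contributes R = (1/r_i − 1/r_o)/(4πk):
R_carbon steel shell = (1/2.075 − 1/2.0801)/(4π×46.6) = 2.018×10^-6 K/W
R_phenolic foam = (1/2.0801 − 1/2.1351)/(4π×0.0197) = 0.05002 K/W
R_cork board = (1/2.1351 − 1/2.1581)/(4π×0.0516) = 0.007698 K/W
R_outer film = 1/(h·4πr_o²) = 1/(18.9×4π×2.1581²) = 9.04×10^-4 K/W
R_total = 0.05863 K/W
Q = ΔT/R_total = 48/0.05863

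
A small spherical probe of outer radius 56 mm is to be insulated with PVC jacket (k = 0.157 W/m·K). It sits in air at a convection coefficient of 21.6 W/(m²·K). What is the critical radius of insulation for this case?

r_cr ≈ 14.5 mm

For a sphere r_cr = 2k/h = 2×0.157/21.6
r_cr = 14.5 mm; since the bare radius (56 mm) is above r_cr, any added insulation will reduce heat loss.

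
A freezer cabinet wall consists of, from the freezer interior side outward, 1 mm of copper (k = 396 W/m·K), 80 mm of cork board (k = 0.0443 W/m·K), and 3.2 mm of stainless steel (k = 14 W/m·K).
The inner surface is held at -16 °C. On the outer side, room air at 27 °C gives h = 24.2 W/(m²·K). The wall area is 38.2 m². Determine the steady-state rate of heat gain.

Q ≈ 889 W

Model the wall as resistances in series:
R_copper = L/(kA) = 0.001/(396×38.2) = 6.611×10^-8 K/W
R_cork board = L/(kA) = 0.08/(0.0443×38.2) = 0.04727 K/W
R_stainless steel = L/(kA) = 0.0032/(14×38.2) = 5.984×10^-6 K/W
R_outer film = 1/(h_o·A) = 1/(24.2×38.2) = 0.001082 K/W
R_total = 0.04836 K/W
Q = ΔT / R_total = 43 / 0.04836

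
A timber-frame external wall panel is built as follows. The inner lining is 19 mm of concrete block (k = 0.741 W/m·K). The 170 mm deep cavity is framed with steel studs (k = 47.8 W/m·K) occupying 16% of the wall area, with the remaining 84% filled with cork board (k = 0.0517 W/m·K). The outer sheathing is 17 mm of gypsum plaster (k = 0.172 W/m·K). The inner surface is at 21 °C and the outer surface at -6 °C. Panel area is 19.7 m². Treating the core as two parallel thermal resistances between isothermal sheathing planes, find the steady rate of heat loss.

Q ≈ 3630 W

Sheathing layers in series; stud and cavity paths in parallel between them.
R_inner = 0.019/(0.741×19.7) = 0.001302 K/W
R_stud  = 0.17/(47.8×0.16×19.7) = 0.001128 K/W
R_cav   = 0.17/(0.0517×0.84×19.7) = 0.1987 K/W
1/R_core = 1/R_stud + 1/R_cav → R_core = 0.001122 K/W
R_outer = 0.017/(0.172×19.7) = 0.005017 K/W
R_total = 0.007441 K/W
Q = ΔT/R_total = 27/0.007441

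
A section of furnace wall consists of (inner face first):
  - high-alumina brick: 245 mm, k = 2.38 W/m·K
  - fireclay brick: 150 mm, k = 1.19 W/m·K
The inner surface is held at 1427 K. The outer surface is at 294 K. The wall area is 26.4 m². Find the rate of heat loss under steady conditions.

Q ≈ 131000 W

Using the resistance-network approach (series):
R_high-alumina brick = L/(kA) = 0.245/(2.38×26.4) = 0.003899 K/W
R_fireclay brick = L/(kA) = 0.15/(1.19×26.4) = 0.004775 K/W
R_total = 0.008674 K/W
Q = ΔT / R_total = 1133 / 0.008674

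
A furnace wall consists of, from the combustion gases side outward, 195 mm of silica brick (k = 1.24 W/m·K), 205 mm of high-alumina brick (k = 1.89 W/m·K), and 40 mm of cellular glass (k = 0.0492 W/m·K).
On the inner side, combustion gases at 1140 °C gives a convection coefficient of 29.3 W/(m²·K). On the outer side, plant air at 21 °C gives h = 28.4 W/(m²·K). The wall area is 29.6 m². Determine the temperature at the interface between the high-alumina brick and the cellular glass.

Series thermal resistances:
R_inner film = 1/(h_i·A) = 1/(29.3×29.6) = 0.001153 K/W
R_silica brick = L/(kA) = 0.195/(1.24×29.6) = 0.005313 K/W
R_high-alumina brick = L/(kA) = 0.205/(1.89×29.6) = 0.003664 K/W
R_cellular glass = L/(kA) = 0.04/(0.0492×29.6) = 0.02747 K/W
R_outer film = 1/(h_o·A) = 1/(28.4×29.6) = 0.00119 K/W
R_total = 0.03879 K/W;  Q = ΔT/R_total = 1119/0.03879 = 28850 W
T_interface = T_inner − Q·ΣR(inner→interface) = 1140 − 28900×0.01013

T ≈ 848 °C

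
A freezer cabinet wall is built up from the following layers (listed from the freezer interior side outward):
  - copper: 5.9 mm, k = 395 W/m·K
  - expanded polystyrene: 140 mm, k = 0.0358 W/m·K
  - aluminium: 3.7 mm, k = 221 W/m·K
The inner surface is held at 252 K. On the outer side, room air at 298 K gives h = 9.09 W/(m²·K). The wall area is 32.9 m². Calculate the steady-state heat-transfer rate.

Series thermal resistances:
R_copper = L/(kA) = 0.0059/(395×32.9) = 4.54×10^-7 K/W
R_expanded polystyrene = L/(kA) = 0.14/(0.0358×32.9) = 0.1189 K/W
R_aluminium = L/(kA) = 0.0037/(221×32.9) = 5.089×10^-7 K/W
R_outer film = 1/(h_o·A) = 1/(9.09×32.9) = 0.003344 K/W
R_total = 0.1222 K/W
Q = ΔT / R_total = 46 / 0.1222

Q ≈ 376 W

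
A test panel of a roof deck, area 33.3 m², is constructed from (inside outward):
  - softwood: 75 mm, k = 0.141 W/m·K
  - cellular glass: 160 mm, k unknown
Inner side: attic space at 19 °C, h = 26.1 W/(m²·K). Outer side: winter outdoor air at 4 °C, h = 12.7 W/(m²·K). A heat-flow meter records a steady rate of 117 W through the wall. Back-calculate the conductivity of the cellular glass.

k ≈ 0.0442 W/(m·K)

Model the wall as resistances in series:
R_inner film = 1/(h_i·A) = 1/(26.1×33.3) = 0.001151 K/W
R_softwood = L/(kA) = 0.075/(0.141×33.3) = 0.01597 K/W
R_outer film = 1/(h_o·A) = 1/(12.7×33.3) = 0.002365 K/W
Sum of known resistances R_other = 0.01949 K/W
Total R = ΔT/Q = 15/117 = 0.1282 K/W
R_cellular glass = R_total − R_other = 0.1087 K/W
k = L/(R·A) = 0.16/(0.1087×33.3)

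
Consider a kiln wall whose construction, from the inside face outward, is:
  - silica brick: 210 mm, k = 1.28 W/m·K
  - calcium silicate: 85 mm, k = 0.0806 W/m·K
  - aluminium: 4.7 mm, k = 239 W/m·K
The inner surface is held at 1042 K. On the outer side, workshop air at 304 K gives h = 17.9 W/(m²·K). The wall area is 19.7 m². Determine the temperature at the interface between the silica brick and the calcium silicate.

T ≈ 947 K

Using the resistance-network approach (series):
R_silica brick = L/(kA) = 0.21/(1.28×19.7) = 0.008328 K/W
R_calcium silicate = L/(kA) = 0.085/(0.0806×19.7) = 0.05353 K/W
R_aluminium = L/(kA) = 0.0047/(239×19.7) = 9.982×10^-7 K/W
R_outer film = 1/(h_o·A) = 1/(17.9×19.7) = 0.002836 K/W
R_total = 0.0647 K/W;  Q = ΔT/R_total = 738/0.0647 = 11410 W
T_interface = T_inner − Q·ΣR(inner→interface) = 1042 − 11400×0.008328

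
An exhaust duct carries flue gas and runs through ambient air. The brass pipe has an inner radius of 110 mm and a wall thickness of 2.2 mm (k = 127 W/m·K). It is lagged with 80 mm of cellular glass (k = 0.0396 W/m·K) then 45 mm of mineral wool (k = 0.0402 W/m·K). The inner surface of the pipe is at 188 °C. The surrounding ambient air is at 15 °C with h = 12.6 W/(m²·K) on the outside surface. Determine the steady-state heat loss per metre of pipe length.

q′ ≈ 56.7 W/m

Treating each annulus and film as a series resistance:
R_brass pipe wall = ln(112.2/110)/(2π×127×1) = 2.482×10^-5 K/W
R_cellular glass = ln(192.2/112.2)/(2π×0.0396×1) = 2.163 K/W
R_mineral wool = ln(237.2/192.2)/(2π×0.0402×1) = 0.8329 K/W
R_outer film = 1/(h_o·2πr_oL) = 1/(12.6×2π×0.2372×1) = 0.05325 K/W
R_total = 3.049 K/W
Q = ΔT/R_total = 173/3.049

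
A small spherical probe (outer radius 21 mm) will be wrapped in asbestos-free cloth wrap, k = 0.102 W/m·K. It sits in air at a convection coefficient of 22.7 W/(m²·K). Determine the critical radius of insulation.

r_cr ≈ 8.99 mm

For a sphere r_cr = 2k/h = 2×0.102/22.7
r_cr = 8.99 mm; since the bare radius (21 mm) is above r_cr, any added insulation will reduce heat loss.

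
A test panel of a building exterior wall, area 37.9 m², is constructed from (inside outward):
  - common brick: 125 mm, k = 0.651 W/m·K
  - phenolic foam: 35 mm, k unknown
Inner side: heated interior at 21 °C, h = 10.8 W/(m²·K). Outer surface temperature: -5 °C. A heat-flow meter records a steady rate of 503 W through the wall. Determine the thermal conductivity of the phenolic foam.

k ≈ 0.0209 W/(m·K)

Treating each layer as a thermal resistance in series:
R_inner film = 1/(h_i·A) = 1/(10.8×37.9) = 0.002443 K/W
R_common brick = L/(kA) = 0.125/(0.651×37.9) = 0.005066 K/W
Sum of known resistances R_other = 0.007509 K/W
Total R = ΔT/Q = 26/503 = 0.05169 K/W
R_phenolic foam = R_total − R_other = 0.04418 K/W
k = L/(R·A) = 0.035/(0.04418×37.9)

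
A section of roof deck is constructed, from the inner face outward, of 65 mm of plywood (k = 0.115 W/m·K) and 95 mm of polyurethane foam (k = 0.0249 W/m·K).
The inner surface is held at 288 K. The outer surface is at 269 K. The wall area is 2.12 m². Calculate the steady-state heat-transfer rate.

Treating each layer as a thermal resistance in series:
R_plywood = L/(kA) = 0.065/(0.115×2.12) = 0.2666 K/W
R_polyurethane foam = L/(kA) = 0.095/(0.0249×2.12) = 1.8 K/W
R_total = 2.066 K/W
Q = ΔT / R_total = 19 / 2.066

Q ≈ 9.2 W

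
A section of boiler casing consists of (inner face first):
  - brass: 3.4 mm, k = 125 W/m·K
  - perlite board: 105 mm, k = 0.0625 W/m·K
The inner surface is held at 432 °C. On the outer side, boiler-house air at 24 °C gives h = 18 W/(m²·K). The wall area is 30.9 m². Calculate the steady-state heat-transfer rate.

Q ≈ 7260 W

Treating each layer as a thermal resistance in series:
R_brass = L/(kA) = 0.0034/(125×30.9) = 8.803×10^-7 K/W
R_perlite board = L/(kA) = 0.105/(0.0625×30.9) = 0.05437 K/W
R_outer film = 1/(h_o·A) = 1/(18×30.9) = 0.001798 K/W
R_total = 0.05617 K/W
Q = ΔT / R_total = 408 / 0.05617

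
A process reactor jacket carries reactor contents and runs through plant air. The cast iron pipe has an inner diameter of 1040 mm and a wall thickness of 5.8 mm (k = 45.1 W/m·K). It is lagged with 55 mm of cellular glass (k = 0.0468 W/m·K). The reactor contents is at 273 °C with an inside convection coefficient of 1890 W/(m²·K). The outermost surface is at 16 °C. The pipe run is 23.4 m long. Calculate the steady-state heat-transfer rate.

For a radial system each layer contributes R = ln(r_out/r_in)/(2πkL); films add R = 1/(hA).
R_inner film = 1/(h_i·2πr₁L) = 1/(1890×2π×0.52×23.4) = 6.921×10^-6 K/W
R_cast iron pipe wall = ln(525.8/520)/(2π×45.1×23.4) = 1.673×10^-6 K/W
R_cellular glass = ln(580.8/525.8)/(2π×0.0468×23.4) = 0.01446 K/W
R_total = 0.01447 K/W
Q = ΔT/R_total = 257/0.01447

Q ≈ 17800 W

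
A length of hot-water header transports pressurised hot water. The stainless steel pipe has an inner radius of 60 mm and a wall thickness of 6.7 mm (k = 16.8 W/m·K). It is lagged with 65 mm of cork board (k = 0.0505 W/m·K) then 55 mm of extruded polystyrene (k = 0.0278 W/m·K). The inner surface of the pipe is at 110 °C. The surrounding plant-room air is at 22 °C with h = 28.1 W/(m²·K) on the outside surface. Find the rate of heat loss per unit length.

For a radial system each layer contributes R = ln(r_out/r_in)/(2πkL); films add R = 1/(hA).
R_stainless steel pipe wall = ln(66.7/60)/(2π×16.8×1) = 0.001003 K/W
R_cork board = ln(131.7/66.7)/(2π×0.0505×1) = 2.144 K/W
R_extruded polystyrene = ln(186.7/131.7)/(2π×0.0278×1) = 1.998 K/W
R_outer film = 1/(h_o·2πr_oL) = 1/(28.1×2π×0.1867×1) = 0.03034 K/W
R_total = 4.173 K/W
Q = ΔT/R_total = 88/4.173

q′ ≈ 21.1 W/m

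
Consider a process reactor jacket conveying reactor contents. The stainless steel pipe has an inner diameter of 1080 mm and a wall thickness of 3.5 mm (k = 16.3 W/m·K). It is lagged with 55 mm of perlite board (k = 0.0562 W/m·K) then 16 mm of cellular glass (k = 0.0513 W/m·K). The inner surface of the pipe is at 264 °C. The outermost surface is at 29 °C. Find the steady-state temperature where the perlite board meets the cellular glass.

Per-layer cylindrical resistances, series-summed:
R_stainless steel pipe wall = ln(543.5/540)/(2π×16.3×1) = 6.308×10^-5 K/W
R_perlite board = ln(598.5/543.5)/(2π×0.0562×1) = 0.273 K/W
R_cellular glass = ln(614.5/598.5)/(2π×0.0513×1) = 0.08185 K/W
R_total = 0.3549 K/W
Q = ΔT/R_total = 235/0.3549
Q = 662 W/m
T_interface = T_inner − Q·ΣR(inner→interface) = 264 − 662×0.2731

T ≈ 83.2 °C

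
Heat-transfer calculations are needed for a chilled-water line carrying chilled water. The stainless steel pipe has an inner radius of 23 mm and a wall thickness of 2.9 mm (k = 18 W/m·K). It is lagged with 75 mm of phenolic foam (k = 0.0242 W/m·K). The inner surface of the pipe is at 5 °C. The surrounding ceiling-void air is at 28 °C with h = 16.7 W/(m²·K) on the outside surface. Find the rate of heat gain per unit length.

Treating each annulus and film as a series resistance:
R_stainless steel pipe wall = ln(25.9/23)/(2π×18×1) = 0.00105 K/W
R_phenolic foam = ln(100.9/25.9)/(2π×0.0242×1) = 8.944 K/W
R_outer film = 1/(h_o·2πr_oL) = 1/(16.7×2π×0.1009×1) = 0.09445 K/W
R_total = 9.039 K/W
Q = ΔT/R_total = 23/9.039

q′ ≈ 2.54 W/m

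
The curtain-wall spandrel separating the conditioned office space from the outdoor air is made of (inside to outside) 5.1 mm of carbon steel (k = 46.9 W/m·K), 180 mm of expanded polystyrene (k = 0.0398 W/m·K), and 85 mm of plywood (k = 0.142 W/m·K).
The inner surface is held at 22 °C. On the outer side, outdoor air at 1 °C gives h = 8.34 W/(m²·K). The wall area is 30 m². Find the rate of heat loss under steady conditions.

Q ≈ 120 W

Treating each layer as a thermal resistance in series:
R_carbon steel = L/(kA) = 0.0051/(46.9×30) = 3.625×10^-6 K/W
R_expanded polystyrene = L/(kA) = 0.18/(0.0398×30) = 0.1508 K/W
R_plywood = L/(kA) = 0.085/(0.142×30) = 0.01995 K/W
R_outer film = 1/(h_o·A) = 1/(8.34×30) = 0.003997 K/W
R_total = 0.1747 K/W
Q = ΔT / R_total = 21 / 0.1747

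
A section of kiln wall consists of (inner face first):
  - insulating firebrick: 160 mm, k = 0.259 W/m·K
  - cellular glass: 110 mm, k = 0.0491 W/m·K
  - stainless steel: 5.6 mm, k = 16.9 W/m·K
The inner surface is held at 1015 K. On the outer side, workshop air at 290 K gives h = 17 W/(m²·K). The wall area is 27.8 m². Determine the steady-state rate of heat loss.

Q ≈ 6910 W

Treating each layer as a thermal resistance in series:
R_insulating firebrick = L/(kA) = 0.16/(0.259×27.8) = 0.02222 K/W
R_cellular glass = L/(kA) = 0.11/(0.0491×27.8) = 0.08059 K/W
R_stainless steel = L/(kA) = 0.0056/(16.9×27.8) = 1.192×10^-5 K/W
R_outer film = 1/(h_o·A) = 1/(17×27.8) = 0.002116 K/W
R_total = 0.1049 K/W
Q = ΔT / R_total = 725 / 0.1049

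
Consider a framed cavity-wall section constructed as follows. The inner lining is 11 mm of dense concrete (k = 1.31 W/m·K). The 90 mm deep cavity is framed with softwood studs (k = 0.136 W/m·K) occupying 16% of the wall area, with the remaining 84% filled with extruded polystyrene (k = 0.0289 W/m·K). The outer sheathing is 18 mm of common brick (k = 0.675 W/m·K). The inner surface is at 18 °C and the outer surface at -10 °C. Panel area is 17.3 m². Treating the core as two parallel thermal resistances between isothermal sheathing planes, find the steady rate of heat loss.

Q ≈ 243 W

Sheathing layers in series; stud and cavity paths in parallel between them.
R_inner = 0.011/(1.31×17.3) = 4.854×10^-4 K/W
R_stud  = 0.09/(0.136×0.16×17.3) = 0.2391 K/W
R_cav   = 0.09/(0.0289×0.84×17.3) = 0.2143 K/W
1/R_core = 1/R_stud + 1/R_cav → R_core = 0.113 K/W
R_outer = 0.018/(0.675×17.3) = 0.001541 K/W
R_total = 0.115 K/W
Q = ΔT/R_total = 28/0.115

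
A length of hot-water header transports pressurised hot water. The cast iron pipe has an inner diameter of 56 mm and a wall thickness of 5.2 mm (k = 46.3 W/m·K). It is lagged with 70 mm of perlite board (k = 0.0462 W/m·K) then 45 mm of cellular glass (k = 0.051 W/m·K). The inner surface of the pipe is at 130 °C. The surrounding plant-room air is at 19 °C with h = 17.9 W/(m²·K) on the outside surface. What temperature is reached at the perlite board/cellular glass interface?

T ≈ 44.9 °C

For a radial system each layer contributes R = ln(r_out/r_in)/(2πkL); films add R = 1/(hA).
R_cast iron pipe wall = ln(33.2/28)/(2π×46.3×1) = 5.856×10^-4 K/W
R_perlite board = ln(103.2/33.2)/(2π×0.0462×1) = 3.907 K/W
R_cellular glass = ln(148.2/103.2)/(2π×0.051×1) = 1.129 K/W
R_outer film = 1/(h_o·2πr_oL) = 1/(17.9×2π×0.1482×1) = 0.06 K/W
R_total = 5.097 K/W
Q = ΔT/R_total = 111/5.097
Q = 21.8 W/m
T_interface = T_inner − Q·ΣR(inner→interface) = 130 − 21.8×3.908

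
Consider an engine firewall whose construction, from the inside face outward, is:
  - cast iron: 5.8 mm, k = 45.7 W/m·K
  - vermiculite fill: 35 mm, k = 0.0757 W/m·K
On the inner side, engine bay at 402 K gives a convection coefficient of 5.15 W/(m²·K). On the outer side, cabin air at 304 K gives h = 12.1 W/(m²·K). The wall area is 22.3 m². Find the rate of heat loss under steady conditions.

Model the wall as resistances in series:
R_inner film = 1/(h_i·A) = 1/(5.15×22.3) = 0.008707 K/W
R_cast iron = L/(kA) = 0.0058/(45.7×22.3) = 5.691×10^-6 K/W
R_vermiculite fill = L/(kA) = 0.035/(0.0757×22.3) = 0.02073 K/W
R_outer film = 1/(h_o·A) = 1/(12.1×22.3) = 0.003706 K/W
R_total = 0.03315 K/W
Q = ΔT / R_total = 98 / 0.03315

Q ≈ 2960 W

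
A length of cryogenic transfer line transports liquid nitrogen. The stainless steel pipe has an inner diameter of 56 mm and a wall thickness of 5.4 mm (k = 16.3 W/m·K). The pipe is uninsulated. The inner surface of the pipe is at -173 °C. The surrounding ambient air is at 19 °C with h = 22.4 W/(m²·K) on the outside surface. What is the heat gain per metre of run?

q′ ≈ 895 W/m

Treating each annulus and film as a series resistance:
R_stainless steel pipe wall = ln(33.4/28)/(2π×16.3×1) = 0.001722 K/W
R_outer film = 1/(h_o·2πr_oL) = 1/(22.4×2π×0.0334×1) = 0.2127 K/W
R_total = 0.2145 K/W
Q = ΔT/R_total = 192/0.2145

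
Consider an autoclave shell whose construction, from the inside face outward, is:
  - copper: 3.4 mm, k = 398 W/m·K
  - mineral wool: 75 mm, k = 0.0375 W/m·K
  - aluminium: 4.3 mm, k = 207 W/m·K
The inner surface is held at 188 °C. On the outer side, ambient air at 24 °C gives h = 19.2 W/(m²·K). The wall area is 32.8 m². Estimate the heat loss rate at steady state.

Series thermal resistances:
R_copper = L/(kA) = 0.0034/(398×32.8) = 2.604×10^-7 K/W
R_mineral wool = L/(kA) = 0.075/(0.0375×32.8) = 0.06098 K/W
R_aluminium = L/(kA) = 0.0043/(207×32.8) = 6.333×10^-7 K/W
R_outer film = 1/(h_o·A) = 1/(19.2×32.8) = 0.001588 K/W
R_total = 0.06256 K/W
Q = ΔT / R_total = 164 / 0.06256

Q ≈ 2620 W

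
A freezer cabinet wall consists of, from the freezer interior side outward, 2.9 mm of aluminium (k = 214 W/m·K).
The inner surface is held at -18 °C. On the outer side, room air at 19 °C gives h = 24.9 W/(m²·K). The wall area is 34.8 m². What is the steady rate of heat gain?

Thermal resistances in series:
R_aluminium = L/(kA) = 0.0029/(214×34.8) = 3.894×10^-7 K/W
R_outer film = 1/(h_o·A) = 1/(24.9×34.8) = 0.001154 K/W
R_total = 0.001154 K/W
Q = ΔT / R_total = 37 / 0.001154

Q ≈ 32100 W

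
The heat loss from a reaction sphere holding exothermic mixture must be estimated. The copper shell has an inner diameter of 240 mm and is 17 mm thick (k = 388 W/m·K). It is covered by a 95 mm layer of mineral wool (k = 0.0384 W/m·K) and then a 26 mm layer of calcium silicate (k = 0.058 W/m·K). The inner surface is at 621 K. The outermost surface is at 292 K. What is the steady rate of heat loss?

For a spherical shell R = (1/r₁ − 1/r₂)/(4πk); film R = 1/(h·4πr²). In series:
R_copper shell = (1/0.12 − 1/0.137)/(4π×388) = 2.121×10^-4 K/W
R_mineral wool = (1/0.137 − 1/0.232)/(4π×0.0384) = 6.194 K/W
R_calcium silicate = (1/0.232 − 1/0.258)/(4π×0.058) = 0.596 K/W
R_total = 6.79 K/W
Q = ΔT/R_total = 329/6.79

Q ≈ 48.5 W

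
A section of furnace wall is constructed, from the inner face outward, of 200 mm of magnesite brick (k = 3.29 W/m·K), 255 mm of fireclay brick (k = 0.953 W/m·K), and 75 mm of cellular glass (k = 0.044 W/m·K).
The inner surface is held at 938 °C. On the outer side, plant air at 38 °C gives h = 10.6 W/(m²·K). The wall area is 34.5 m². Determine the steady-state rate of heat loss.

Q ≈ 14600 W

Using the resistance-network approach (series):
R_magnesite brick = L/(kA) = 0.2/(3.29×34.5) = 0.001762 K/W
R_fireclay brick = L/(kA) = 0.255/(0.953×34.5) = 0.007756 K/W
R_cellular glass = L/(kA) = 0.075/(0.044×34.5) = 0.04941 K/W
R_outer film = 1/(h_o·A) = 1/(10.6×34.5) = 0.002734 K/W
R_total = 0.06166 K/W
Q = ΔT / R_total = 900 / 0.06166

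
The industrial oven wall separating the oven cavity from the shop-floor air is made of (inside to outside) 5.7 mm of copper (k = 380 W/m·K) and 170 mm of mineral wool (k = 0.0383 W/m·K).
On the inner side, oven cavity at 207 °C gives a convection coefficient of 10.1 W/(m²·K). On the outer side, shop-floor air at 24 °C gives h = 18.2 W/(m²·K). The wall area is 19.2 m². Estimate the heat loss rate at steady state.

Series thermal resistances:
R_inner film = 1/(h_i·A) = 1/(10.1×19.2) = 0.005157 K/W
R_copper = L/(kA) = 0.0057/(380×19.2) = 7.813×10^-7 K/W
R_mineral wool = L/(kA) = 0.17/(0.0383×19.2) = 0.2312 K/W
R_outer film = 1/(h_o·A) = 1/(18.2×19.2) = 0.002862 K/W
R_total = 0.2392 K/W
Q = ΔT / R_total = 183 / 0.2392

Q ≈ 765 W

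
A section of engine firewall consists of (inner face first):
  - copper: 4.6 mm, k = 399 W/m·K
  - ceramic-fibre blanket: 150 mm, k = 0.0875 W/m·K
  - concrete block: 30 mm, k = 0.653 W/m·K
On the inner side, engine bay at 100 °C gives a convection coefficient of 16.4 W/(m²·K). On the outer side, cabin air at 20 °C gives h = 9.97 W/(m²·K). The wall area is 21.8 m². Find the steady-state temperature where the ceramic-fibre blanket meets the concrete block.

T ≈ 26.1 °C

Treating each layer as a thermal resistance in series:
R_inner film = 1/(h_i·A) = 1/(16.4×21.8) = 0.002797 K/W
R_copper = L/(kA) = 0.0046/(399×21.8) = 5.288×10^-7 K/W
R_ceramic-fibre blanket = L/(kA) = 0.15/(0.0875×21.8) = 0.07864 K/W
R_concrete block = L/(kA) = 0.03/(0.653×21.8) = 0.002107 K/W
R_outer film = 1/(h_o·A) = 1/(9.97×21.8) = 0.004601 K/W
R_total = 0.08814 K/W;  Q = ΔT/R_total = 80/0.08814 = 907.6 W
T_interface = T_inner − Q·ΣR(inner→interface) = 100 − 908×0.08143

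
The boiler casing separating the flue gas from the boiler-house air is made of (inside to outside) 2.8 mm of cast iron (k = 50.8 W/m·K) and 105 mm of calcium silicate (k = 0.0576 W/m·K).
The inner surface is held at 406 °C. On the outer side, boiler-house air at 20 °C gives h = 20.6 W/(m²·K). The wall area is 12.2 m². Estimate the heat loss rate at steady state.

Model the wall as resistances in series:
R_cast iron = L/(kA) = 0.0028/(50.8×12.2) = 4.518×10^-6 K/W
R_calcium silicate = L/(kA) = 0.105/(0.0576×12.2) = 0.1494 K/W
R_outer film = 1/(h_o·A) = 1/(20.6×12.2) = 0.003979 K/W
R_total = 0.1534 K/W
Q = ΔT / R_total = 386 / 0.1534

Q ≈ 2520 W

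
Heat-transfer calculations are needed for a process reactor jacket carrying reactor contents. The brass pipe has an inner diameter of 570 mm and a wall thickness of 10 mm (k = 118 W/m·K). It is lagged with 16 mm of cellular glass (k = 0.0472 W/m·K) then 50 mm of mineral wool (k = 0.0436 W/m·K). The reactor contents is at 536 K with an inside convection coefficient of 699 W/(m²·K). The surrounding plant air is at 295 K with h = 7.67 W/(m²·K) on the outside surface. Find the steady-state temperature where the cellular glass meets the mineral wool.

T ≈ 481 K

Treating each annulus and film as a series resistance:
R_inner film = 1/(h_i·2πr₁L) = 1/(699×2π×0.285×1) = 7.989×10^-4 K/W
R_brass pipe wall = ln(295/285)/(2π×118×1) = 4.651×10^-5 K/W
R_cellular glass = ln(311/295)/(2π×0.0472×1) = 0.1781 K/W
R_mineral wool = ln(361/311)/(2π×0.0436×1) = 0.5442 K/W
R_outer film = 1/(h_o·2πr_oL) = 1/(7.67×2π×0.361×1) = 0.05748 K/W
R_total = 0.7806 K/W
Q = ΔT/R_total = 241/0.7806
Q = 309 W/m
T_interface = T_inner − Q·ΣR(inner→interface) = 536 − 309×0.1789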